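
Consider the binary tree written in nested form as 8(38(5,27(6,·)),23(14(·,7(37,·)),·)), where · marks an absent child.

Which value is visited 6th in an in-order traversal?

14

In-order visits the left subtree, then the node, then the right subtree.
At 8: go left to 38.
  At 38: go left to 5.
    5 is a leaf — visit 5.
  Visit 38.
  At 38: go right to 27.
    At 27: go left to 6.
      6 is a leaf — visit 6.
    Visit 27.
    At 27: no right child.
Visit 8.
At 8: go right to 23.
  At 23: go left to 14.
    At 14: no left child.
    Visit 14.
    At 14: go right to 7.
      At 7: go left to 37.
        37 is a leaf — visit 37.
      Visit 7.
      At 7: no right child.
  Visit 23.
  At 23: no right child.
Full in-order sequence: 5, 38, 6, 27, 8, 14, 37, 7, 23.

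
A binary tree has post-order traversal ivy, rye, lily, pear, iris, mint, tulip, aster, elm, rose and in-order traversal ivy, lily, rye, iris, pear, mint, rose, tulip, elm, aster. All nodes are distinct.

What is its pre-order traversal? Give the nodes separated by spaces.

The last element of post-order is the root; it splits in-order into left and right subtrees.
Root rose: left subtree has 6 nodes {ivy, lily, rye, iris, pear, mint}, right has 3 {tulip, elm, aster}.
  Root mint: left subtree has 5 nodes {ivy, lily, rye, iris, pear}, right has 0 { }.
    Root iris: left subtree has 3 nodes {ivy, lily, rye}, right has 1 {pear}.
      Root lily: left subtree has 1 node {ivy}, right has 1 {rye}.
  Root elm: left subtree has 1 node {tulip}, right has 1 {aster}.

rose mint iris lily ivy rye pear elm tulip aster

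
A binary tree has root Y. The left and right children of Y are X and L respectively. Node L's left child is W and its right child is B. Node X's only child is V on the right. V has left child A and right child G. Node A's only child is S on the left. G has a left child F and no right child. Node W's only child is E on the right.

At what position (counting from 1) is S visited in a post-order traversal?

1

Post-order visits the left subtree, then the right subtree, then the node.
At Y: go left to X.
  At X: no left child.
  At X: go right to V.
    At V: go left to A.
      At A: go left to S.
        S is a leaf — visit S.
      At A: no right child.
      Visit A.
    At V: go right to G.
      At G: go left to F.
        F is a leaf — visit F.
      At G: no right child.
      Visit G.
    Visit V.
  Visit X.
At Y: go right to L.
  At L: go left to W.
    At W: no left child.
    At W: go right to E.
      E is a leaf — visit E.
    Visit W.
  At L: go right to B.
    B is a leaf — visit B.
  Visit L.
Visit Y.
Full post-order sequence: S, A, F, G, V, X, E, W, B, L, Y.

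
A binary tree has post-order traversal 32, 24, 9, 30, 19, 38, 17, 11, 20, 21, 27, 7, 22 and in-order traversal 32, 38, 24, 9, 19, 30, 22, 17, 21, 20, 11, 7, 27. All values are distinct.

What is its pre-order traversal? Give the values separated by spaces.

22 38 32 19 9 24 30 7 21 17 20 11 27

The last element of post-order is the root; it splits in-order into left and right subtrees.
Root 22: left subtree has 6 nodes {32, 38, 24, 9, 19, 30}, right has 6 {17, 21, 20, 11, 7, 27}.
  Root 38: left subtree has 1 node {32}, right has 4 {24, 9, 19, 30}.
    Root 19: left subtree has 2 nodes {24, 9}, right has 1 {30}.
      Root 9: left subtree has 1 node {24}, right has 0 { }.
  Root 7: left subtree has 4 nodes {17, 21, 20, 11}, right has 1 {27}.
    Root 21: left subtree has 1 node {17}, right has 2 {20, 11}.
      Root 20: left subtree has 0 nodes { }, right has 1 {11}.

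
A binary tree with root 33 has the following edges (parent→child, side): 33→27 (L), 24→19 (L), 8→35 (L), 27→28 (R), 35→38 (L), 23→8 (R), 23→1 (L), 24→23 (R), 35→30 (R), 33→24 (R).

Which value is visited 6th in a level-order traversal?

23

Level-order visits nodes level by level from the root, left to right within each level.
Level 0: 33
Level 1: 27, 24
Level 2: 28, 19, 23
Level 3: 1, 8
Level 4: 35
Level 5: 38, 30
Full level-order sequence: 33, 27, 24, 28, 19, 23, 1, 8, 35, 38, 30.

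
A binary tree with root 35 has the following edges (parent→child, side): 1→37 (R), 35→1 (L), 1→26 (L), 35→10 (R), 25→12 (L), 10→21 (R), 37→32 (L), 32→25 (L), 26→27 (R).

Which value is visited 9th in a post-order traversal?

Post-order visits the left subtree, then the right subtree, then the node.
At 35: go left to 1.
  At 1: go left to 26.
    At 26: no left child.
    At 26: go right to 27.
      27 is a leaf — visit 27.
    Visit 26.
  At 1: go right to 37.
    At 37: go left to 32.
      At 32: go left to 25.
        At 25: go left to 12.
          12 is a leaf — visit 12.
        At 25: no right child.
        Visit 25.
      At 32: no right child.
      Visit 32.
    At 37: no right child.
    Visit 37.
  Visit 1.
At 35: go right to 10.
  At 10: no left child.
  At 10: go right to 21.
    21 is a leaf — visit 21.
  Visit 10.
Visit 35.
Full post-order sequence: 27, 26, 12, 25, 32, 37, 1, 21, 10, 35.

10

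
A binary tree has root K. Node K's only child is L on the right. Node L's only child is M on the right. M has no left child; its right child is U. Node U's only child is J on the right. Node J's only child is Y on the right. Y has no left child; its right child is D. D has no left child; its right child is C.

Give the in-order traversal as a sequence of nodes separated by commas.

In-order visits the left subtree, then the node, then the right subtree.
At K: no left child.
Visit K.
At K: go right to L.
  At L: no left child.
  Visit L.
  At L: go right to M.
    At M: no left child.
    Visit M.
    At M: go right to U.
      At U: no left child.
      Visit U.
      At U: go right to J.
        At J: no left child.
        Visit J.
        At J: go right to Y.
          At Y: no left child.
          Visit Y.
          At Y: go right to D.
            At D: no left child.
            Visit D.
            At D: go right to C.
              C is a leaf — visit C.

K, L, M, U, J, Y, D, C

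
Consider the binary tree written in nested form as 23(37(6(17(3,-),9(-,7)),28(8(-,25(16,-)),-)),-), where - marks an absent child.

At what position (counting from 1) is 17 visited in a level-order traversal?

Level-order visits nodes level by level from the root, left to right within each level.
Level 0: 23
Level 1: 37
Level 2: 6, 28
Level 3: 17, 9, 8
Level 4: 3, 7, 25
Level 5: 16
Full level-order sequence: 23, 37, 6, 28, 17, 9, 8, 3, 7, 25, 16.

5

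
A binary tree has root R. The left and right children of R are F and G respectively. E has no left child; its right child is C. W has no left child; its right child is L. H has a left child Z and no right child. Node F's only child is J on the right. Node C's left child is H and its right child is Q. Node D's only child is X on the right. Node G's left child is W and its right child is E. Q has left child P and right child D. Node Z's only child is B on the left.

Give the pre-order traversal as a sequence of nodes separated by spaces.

R F J G W L E C H Z B Q P D X

Pre-order visits the node, then its left subtree, then its right subtree.
Visit R.
At R: go left to F.
  Visit F.
  At F: no left child.
  At F: go right to J.
    J is a leaf — visit J.
At R: go right to G.
  Visit G.
  At G: go left to W.
    Visit W.
    At W: no left child.
    At W: go right to L.
      L is a leaf — visit L.
  At G: go right to E.
    Visit E.
    At E: no left child.
    At E: go right to C.
      Visit C.
      At C: go left to H.
        Visit H.
        At H: go left to Z.
          Visit Z.
          At Z: go left to B.
            B is a leaf — visit B.
          At Z: no right child.
        At H: no right child.
      At C: go right to Q.
        Visit Q.
        At Q: go left to P.
          P is a leaf — visit P.
        At Q: go right to D.
          Visit D.
          At D: no left child.
          At D: go right to X.
            X is a leaf — visit X.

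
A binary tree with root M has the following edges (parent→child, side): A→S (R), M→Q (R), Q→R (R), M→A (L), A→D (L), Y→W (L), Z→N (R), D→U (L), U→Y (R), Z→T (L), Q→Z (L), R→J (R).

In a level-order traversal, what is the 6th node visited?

Z

Level-order visits nodes level by level from the root, left to right within each level.
Level 0: M
Level 1: A, Q
Level 2: D, S, Z, R
Level 3: U, T, N, J
Level 4: Y
Level 5: W
Full level-order sequence: M, A, Q, D, S, Z, R, U, T, N, J, Y, W.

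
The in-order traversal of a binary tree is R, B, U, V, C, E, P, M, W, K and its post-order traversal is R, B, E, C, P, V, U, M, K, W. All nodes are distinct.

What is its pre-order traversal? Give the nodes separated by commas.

W, M, U, B, R, V, P, C, E, K

The last element of post-order is the root; it splits in-order into left and right subtrees.
Root W: left subtree has 8 nodes {R, B, U, V, C, E, P, M}, right has 1 {K}.
  Root M: left subtree has 7 nodes {R, B, U, V, C, E, P}, right has 0 { }.
    Root U: left subtree has 2 nodes {R, B}, right has 4 {V, C, E, P}.
      Root B: left subtree has 1 node {R}, right has 0 { }.
      Root V: left subtree has 0 nodes { }, right has 3 {C, E, P}.
        Root P: left subtree has 2 nodes {C, E}, right has 0 { }.
          Root C: left subtree has 0 nodes { }, right has 1 {E}.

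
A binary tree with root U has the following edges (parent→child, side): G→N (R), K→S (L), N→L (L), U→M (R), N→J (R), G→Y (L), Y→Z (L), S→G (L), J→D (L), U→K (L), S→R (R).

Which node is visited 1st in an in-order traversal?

In-order visits the left subtree, then the node, then the right subtree.
At U: go left to K.
  At K: go left to S.
    At S: go left to G.
      At G: go left to Y.
        At Y: go left to Z.
          Z is a leaf — visit Z.
        Visit Y.
        At Y: no right child.
      Visit G.
      At G: go right to N.
        At N: go left to L.
          L is a leaf — visit L.
        Visit N.
        At N: go right to J.
          At J: go left to D.
            D is a leaf — visit D.
          Visit J.
          At J: no right child.
    Visit S.
    At S: go right to R.
      R is a leaf — visit R.
  Visit K.
  At K: no right child.
Visit U.
At U: go right to M.
  M is a leaf — visit M.
Full in-order sequence: Z, Y, G, L, N, D, J, S, R, K, U, M.

Z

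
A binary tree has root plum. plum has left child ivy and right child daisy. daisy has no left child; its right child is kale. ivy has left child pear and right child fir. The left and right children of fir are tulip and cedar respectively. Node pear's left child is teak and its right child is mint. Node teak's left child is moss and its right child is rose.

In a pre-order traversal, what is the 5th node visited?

moss

Pre-order visits the node, then its left subtree, then its right subtree.
Visit plum.
At plum: go left to ivy.
  Visit ivy.
  At ivy: go left to pear.
    Visit pear.
    At pear: go left to teak.
      Visit teak.
      At teak: go left to moss.
        moss is a leaf — visit moss.
      At teak: go right to rose.
        rose is a leaf — visit rose.
    At pear: go right to mint.
      mint is a leaf — visit mint.
  At ivy: go right to fir.
    Visit fir.
    At fir: go left to tulip.
      tulip is a leaf — visit tulip.
    At fir: go right to cedar.
      cedar is a leaf — visit cedar.
At plum: go right to daisy.
  Visit daisy.
  At daisy: no left child.
  At daisy: go right to kale.
    kale is a leaf — visit kale.
Full pre-order sequence: plum, ivy, pear, teak, moss, rose, mint, fir, tulip, cedar, daisy, kale.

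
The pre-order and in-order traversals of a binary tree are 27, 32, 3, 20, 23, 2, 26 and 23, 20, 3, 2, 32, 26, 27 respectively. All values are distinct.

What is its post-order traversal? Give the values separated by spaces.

23 20 2 3 26 32 27

The first element of pre-order is the root; it splits in-order into left and right subtrees.
Root 27: left subtree has 6 nodes {23, 20, 3, 2, 32, 26}, right has 0 { }.
  Root 32: left subtree has 4 nodes {23, 20, 3, 2}, right has 1 {26}.
    Root 3: left subtree has 2 nodes {23, 20}, right has 1 {2}.
      Root 20: left subtree has 1 node {23}, right has 0 { }.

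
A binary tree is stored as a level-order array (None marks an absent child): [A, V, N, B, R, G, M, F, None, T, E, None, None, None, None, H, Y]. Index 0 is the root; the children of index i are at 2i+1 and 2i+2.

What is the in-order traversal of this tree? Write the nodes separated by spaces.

In-order visits the left subtree, then the node, then the right subtree.
At A: go left to V.
  At V: go left to B.
    At B: go left to F.
      At F: go left to H.
        H is a leaf — visit H.
      Visit F.
      At F: go right to Y.
        Y is a leaf — visit Y.
    Visit B.
    At B: no right child.
  Visit V.
  At V: go right to R.
    At R: go left to T.
      T is a leaf — visit T.
    Visit R.
    At R: go right to E.
      E is a leaf — visit E.
Visit A.
At A: go right to N.
  At N: go left to G.
    G is a leaf — visit G.
  Visit N.
  At N: go right to M.
    M is a leaf — visit M.

H F Y B V T R E A G N M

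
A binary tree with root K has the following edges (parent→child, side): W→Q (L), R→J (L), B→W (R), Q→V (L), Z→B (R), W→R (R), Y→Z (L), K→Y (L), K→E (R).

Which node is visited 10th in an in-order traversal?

E

In-order visits the left subtree, then the node, then the right subtree.
At K: go left to Y.
  At Y: go left to Z.
    At Z: no left child.
    Visit Z.
    At Z: go right to B.
      At B: no left child.
      Visit B.
      At B: go right to W.
        At W: go left to Q.
          At Q: go left to V.
            V is a leaf — visit V.
          Visit Q.
          At Q: no right child.
        Visit W.
        At W: go right to R.
          At R: go left to J.
            J is a leaf — visit J.
          Visit R.
          At R: no right child.
  Visit Y.
  At Y: no right child.
Visit K.
At K: go right to E.
  E is a leaf — visit E.
Full in-order sequence: Z, B, V, Q, W, J, R, Y, K, E.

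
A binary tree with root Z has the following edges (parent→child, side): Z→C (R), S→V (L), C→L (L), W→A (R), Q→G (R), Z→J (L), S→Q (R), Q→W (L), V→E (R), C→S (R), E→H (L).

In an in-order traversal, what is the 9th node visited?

W

In-order visits the left subtree, then the node, then the right subtree.
At Z: go left to J.
  J is a leaf — visit J.
Visit Z.
At Z: go right to C.
  At C: go left to L.
    L is a leaf — visit L.
  Visit C.
  At C: go right to S.
    At S: go left to V.
      At V: no left child.
      Visit V.
      At V: go right to E.
        At E: go left to H.
          H is a leaf — visit H.
        Visit E.
        At E: no right child.
    Visit S.
    At S: go right to Q.
      At Q: go left to W.
        At W: no left child.
        Visit W.
        At W: go right to A.
          A is a leaf — visit A.
      Visit Q.
      At Q: go right to G.
        G is a leaf — visit G.
Full in-order sequence: J, Z, L, C, V, H, E, S, W, A, Q, G.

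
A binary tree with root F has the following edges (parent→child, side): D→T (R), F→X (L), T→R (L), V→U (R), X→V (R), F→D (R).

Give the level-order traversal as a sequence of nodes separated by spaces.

Level-order visits nodes level by level from the root, left to right within each level.
Level 0: F
Level 1: X, D
Level 2: V, T
Level 3: U, R

F X D V T U R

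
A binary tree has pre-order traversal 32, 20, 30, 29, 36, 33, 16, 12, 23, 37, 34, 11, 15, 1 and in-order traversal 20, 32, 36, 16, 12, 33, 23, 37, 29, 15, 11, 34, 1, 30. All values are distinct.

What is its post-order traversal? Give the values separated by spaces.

The first element of pre-order is the root; it splits in-order into left and right subtrees.
Root 32: left subtree has 1 node {20}, right has 12 {36, 16, 12, 33, 23, 37, 29, 15, 11, 34, 1, 30}.
  Root 30: left subtree has 11 nodes {36, 16, 12, 33, 23, 37, 29, 15, 11, 34, 1}, right has 0 { }.
    Root 29: left subtree has 6 nodes {36, 16, 12, 33, 23, 37}, right has 4 {15, 11, 34, 1}.
      Root 36: left subtree has 0 nodes { }, right has 5 {16, 12, 33, 23, 37}.
        Root 33: left subtree has 2 nodes {16, 12}, right has 2 {23, 37}.
          Root 16: left subtree has 0 nodes { }, right has 1 {12}.
          Root 23: left subtree has 0 nodes { }, right has 1 {37}.
      Root 34: left subtree has 2 nodes {15, 11}, right has 1 {1}.
        Root 11: left subtree has 1 node {15}, right has 0 { }.

20 12 16 37 23 33 36 15 11 1 34 29 30 32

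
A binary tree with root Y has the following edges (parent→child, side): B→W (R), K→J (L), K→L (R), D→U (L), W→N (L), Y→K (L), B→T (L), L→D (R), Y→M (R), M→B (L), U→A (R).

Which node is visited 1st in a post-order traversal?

J

Post-order visits the left subtree, then the right subtree, then the node.
At Y: go left to K.
  At K: go left to J.
    J is a leaf — visit J.
  At K: go right to L.
    At L: no left child.
    At L: go right to D.
      At D: go left to U.
        At U: no left child.
        At U: go right to A.
          A is a leaf — visit A.
        Visit U.
      At D: no right child.
      Visit D.
    Visit L.
  Visit K.
At Y: go right to M.
  At M: go left to B.
    At B: go left to T.
      T is a leaf — visit T.
    At B: go right to W.
      At W: go left to N.
        N is a leaf — visit N.
      At W: no right child.
      Visit W.
    Visit B.
  At M: no right child.
  Visit M.
Visit Y.
Full post-order sequence: J, A, U, D, L, K, T, N, W, B, M, Y.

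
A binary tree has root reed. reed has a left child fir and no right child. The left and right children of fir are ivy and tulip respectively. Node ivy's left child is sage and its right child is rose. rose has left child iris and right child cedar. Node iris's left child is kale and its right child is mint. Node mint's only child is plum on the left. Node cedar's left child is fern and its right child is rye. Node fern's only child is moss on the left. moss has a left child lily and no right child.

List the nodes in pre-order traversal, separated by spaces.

Pre-order visits the node, then its left subtree, then its right subtree.
Visit reed.
At reed: go left to fir.
  Visit fir.
  At fir: go left to ivy.
    Visit ivy.
    At ivy: go left to sage.
      sage is a leaf — visit sage.
    At ivy: go right to rose.
      Visit rose.
      At rose: go left to iris.
        Visit iris.
        At iris: go left to kale.
          kale is a leaf — visit kale.
        At iris: go right to mint.
          Visit mint.
          At mint: go left to plum.
            plum is a leaf — visit plum.
          At mint: no right child.
      At rose: go right to cedar.
        Visit cedar.
        At cedar: go left to fern.
          Visit fern.
          At fern: go left to moss.
            Visit moss.
            At moss: go left to lily.
              lily is a leaf — visit lily.
            At moss: no right child.
          At fern: no right child.
        At cedar: go right to rye.
          rye is a leaf — visit rye.
  At fir: go right to tulip.
    tulip is a leaf — visit tulip.
At reed: no right child.

reed fir ivy sage rose iris kale mint plum cedar fern moss lily rye tulip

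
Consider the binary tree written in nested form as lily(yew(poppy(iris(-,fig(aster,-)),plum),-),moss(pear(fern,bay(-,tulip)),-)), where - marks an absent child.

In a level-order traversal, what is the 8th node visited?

Level-order visits nodes level by level from the root, left to right within each level.
Level 0: lily
Level 1: yew, moss
Level 2: poppy, pear
Level 3: iris, plum, fern, bay
Level 4: fig, tulip
Level 5: aster
Full level-order sequence: lily, yew, moss, poppy, pear, iris, plum, fern, bay, fig, tulip, aster.

fern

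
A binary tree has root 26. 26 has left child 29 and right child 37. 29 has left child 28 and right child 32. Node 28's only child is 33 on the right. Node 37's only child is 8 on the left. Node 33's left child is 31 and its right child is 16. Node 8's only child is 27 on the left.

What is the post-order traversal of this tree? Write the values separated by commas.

31, 16, 33, 28, 32, 29, 27, 8, 37, 26

Post-order visits the left subtree, then the right subtree, then the node.
At 26: go left to 29.
  At 29: go left to 28.
    At 28: no left child.
    At 28: go right to 33.
      At 33: go left to 31.
        31 is a leaf — visit 31.
      At 33: go right to 16.
        16 is a leaf — visit 16.
      Visit 33.
    Visit 28.
  At 29: go right to 32.
    32 is a leaf — visit 32.
  Visit 29.
At 26: go right to 37.
  At 37: go left to 8.
    At 8: go left to 27.
      27 is a leaf — visit 27.
    At 8: no right child.
    Visit 8.
  At 37: no right child.
  Visit 37.
Visit 26.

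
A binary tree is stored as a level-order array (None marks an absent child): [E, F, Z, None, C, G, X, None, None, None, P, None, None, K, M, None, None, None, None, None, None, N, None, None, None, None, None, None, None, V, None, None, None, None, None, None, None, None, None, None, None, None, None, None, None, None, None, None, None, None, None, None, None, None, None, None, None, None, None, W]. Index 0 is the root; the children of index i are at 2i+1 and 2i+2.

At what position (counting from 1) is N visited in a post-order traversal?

1

Post-order visits the left subtree, then the right subtree, then the node.
At E: go left to F.
  At F: no left child.
  At F: go right to C.
    At C: no left child.
    At C: go right to P.
      At P: go left to N.
        N is a leaf — visit N.
      At P: no right child.
      Visit P.
    Visit C.
  Visit F.
At E: go right to Z.
  At Z: go left to G.
    G is a leaf — visit G.
  At Z: go right to X.
    At X: go left to K.
      K is a leaf — visit K.
    At X: go right to M.
      At M: go left to V.
        At V: go left to W.
          W is a leaf — visit W.
        At V: no right child.
        Visit V.
      At M: no right child.
      Visit M.
    Visit X.
  Visit Z.
Visit E.
Full post-order sequence: N, P, C, F, G, K, W, V, M, X, Z, E.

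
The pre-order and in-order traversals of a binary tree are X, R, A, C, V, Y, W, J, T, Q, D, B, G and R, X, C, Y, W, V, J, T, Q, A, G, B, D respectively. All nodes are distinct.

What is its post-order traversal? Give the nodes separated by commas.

The first element of pre-order is the root; it splits in-order into left and right subtrees.
Root X: left subtree has 1 node {R}, right has 11 {C, Y, W, V, J, T, Q, A, G, B, D}.
  Root A: left subtree has 7 nodes {C, Y, W, V, J, T, Q}, right has 3 {G, B, D}.
    Root C: left subtree has 0 nodes { }, right has 6 {Y, W, V, J, T, Q}.
      Root V: left subtree has 2 nodes {Y, W}, right has 3 {J, T, Q}.
        Root Y: left subtree has 0 nodes { }, right has 1 {W}.
        Root J: left subtree has 0 nodes { }, right has 2 {T, Q}.
          Root T: left subtree has 0 nodes { }, right has 1 {Q}.
    Root D: left subtree has 2 nodes {G, B}, right has 0 { }.
      Root B: left subtree has 1 node {G}, right has 0 { }.

R, W, Y, Q, T, J, V, C, G, B, D, A, X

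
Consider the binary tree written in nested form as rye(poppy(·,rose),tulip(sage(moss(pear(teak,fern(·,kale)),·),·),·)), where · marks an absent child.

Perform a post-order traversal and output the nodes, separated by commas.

Post-order visits the left subtree, then the right subtree, then the node.
At rye: go left to poppy.
  At poppy: no left child.
  At poppy: go right to rose.
    rose is a leaf — visit rose.
  Visit poppy.
At rye: go right to tulip.
  At tulip: go left to sage.
    At sage: go left to moss.
      At moss: go left to pear.
        At pear: go left to teak.
          teak is a leaf — visit teak.
        At pear: go right to fern.
          At fern: no left child.
          At fern: go right to kale.
            kale is a leaf — visit kale.
          Visit fern.
        Visit pear.
      At moss: no right child.
      Visit moss.
    At sage: no right child.
    Visit sage.
  At tulip: no right child.
  Visit tulip.
Visit rye.

rose, poppy, teak, kale, fern, pear, moss, sage, tulip, rye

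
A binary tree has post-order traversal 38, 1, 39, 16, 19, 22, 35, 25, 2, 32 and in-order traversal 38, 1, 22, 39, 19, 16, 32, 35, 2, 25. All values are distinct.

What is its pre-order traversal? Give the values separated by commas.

The last element of post-order is the root; it splits in-order into left and right subtrees.
Root 32: left subtree has 6 nodes {38, 1, 22, 39, 19, 16}, right has 3 {35, 2, 25}.
  Root 22: left subtree has 2 nodes {38, 1}, right has 3 {39, 19, 16}.
    Root 1: left subtree has 1 node {38}, right has 0 { }.
    Root 19: left subtree has 1 node {39}, right has 1 {16}.
  Root 2: left subtree has 1 node {35}, right has 1 {25}.

32, 22, 1, 38, 19, 39, 16, 2, 35, 25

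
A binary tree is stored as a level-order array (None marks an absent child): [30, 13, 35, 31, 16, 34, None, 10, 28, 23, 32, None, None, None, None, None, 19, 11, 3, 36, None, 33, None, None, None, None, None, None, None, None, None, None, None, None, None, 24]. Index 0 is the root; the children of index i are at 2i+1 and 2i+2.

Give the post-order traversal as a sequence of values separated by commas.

Post-order visits the left subtree, then the right subtree, then the node.
At 30: go left to 13.
  At 13: go left to 31.
    At 31: go left to 10.
      At 10: no left child.
      At 10: go right to 19.
        19 is a leaf — visit 19.
      Visit 10.
    At 31: go right to 28.
      At 28: go left to 11.
        At 11: go left to 24.
          24 is a leaf — visit 24.
        At 11: no right child.
        Visit 11.
      At 28: go right to 3.
        3 is a leaf — visit 3.
      Visit 28.
    Visit 31.
  At 13: go right to 16.
    At 16: go left to 23.
      At 23: go left to 36.
        36 is a leaf — visit 36.
      At 23: no right child.
      Visit 23.
    At 16: go right to 32.
      At 32: go left to 33.
        33 is a leaf — visit 33.
      At 32: no right child.
      Visit 32.
    Visit 16.
  Visit 13.
At 30: go right to 35.
  At 35: go left to 34.
    34 is a leaf — visit 34.
  At 35: no right child.
  Visit 35.
Visit 30.

19, 10, 24, 11, 3, 28, 31, 36, 23, 33, 32, 16, 13, 34, 35, 30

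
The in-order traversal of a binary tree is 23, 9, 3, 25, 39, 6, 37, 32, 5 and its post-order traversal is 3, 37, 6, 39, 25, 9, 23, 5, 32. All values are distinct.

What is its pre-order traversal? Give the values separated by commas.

The last element of post-order is the root; it splits in-order into left and right subtrees.
Root 32: left subtree has 7 nodes {23, 9, 3, 25, 39, 6, 37}, right has 1 {5}.
  Root 23: left subtree has 0 nodes { }, right has 6 {9, 3, 25, 39, 6, 37}.
    Root 9: left subtree has 0 nodes { }, right has 5 {3, 25, 39, 6, 37}.
      Root 25: left subtree has 1 node {3}, right has 3 {39, 6, 37}.
        Root 39: left subtree has 0 nodes { }, right has 2 {6, 37}.
          Root 6: left subtree has 0 nodes { }, right has 1 {37}.

32, 23, 9, 25, 3, 39, 6, 37, 5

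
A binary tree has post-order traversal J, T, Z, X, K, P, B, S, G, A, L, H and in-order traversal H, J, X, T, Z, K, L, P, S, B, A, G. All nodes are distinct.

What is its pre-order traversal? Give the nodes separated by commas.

The last element of post-order is the root; it splits in-order into left and right subtrees.
Root H: left subtree has 0 nodes { }, right has 11 {J, X, T, Z, K, L, P, S, B, A, G}.
  Root L: left subtree has 5 nodes {J, X, T, Z, K}, right has 5 {P, S, B, A, G}.
    Root K: left subtree has 4 nodes {J, X, T, Z}, right has 0 { }.
      Root X: left subtree has 1 node {J}, right has 2 {T, Z}.
        Root Z: left subtree has 1 node {T}, right has 0 { }.
    Root A: left subtree has 3 nodes {P, S, B}, right has 1 {G}.
      Root S: left subtree has 1 node {P}, right has 1 {B}.

H, L, K, X, J, Z, T, A, S, P, B, G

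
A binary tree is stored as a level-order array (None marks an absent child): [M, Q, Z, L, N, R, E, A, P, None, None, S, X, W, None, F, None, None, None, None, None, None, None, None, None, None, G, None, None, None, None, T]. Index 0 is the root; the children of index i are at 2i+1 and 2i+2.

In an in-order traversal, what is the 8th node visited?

In-order visits the left subtree, then the node, then the right subtree.
At M: go left to Q.
  At Q: go left to L.
    At L: go left to A.
      At A: go left to F.
        At F: go left to T.
          T is a leaf — visit T.
        Visit F.
        At F: no right child.
      Visit A.
      At A: no right child.
    Visit L.
    At L: go right to P.
      P is a leaf — visit P.
  Visit Q.
  At Q: go right to N.
    N is a leaf — visit N.
Visit M.
At M: go right to Z.
  At Z: go left to R.
    At R: go left to S.
      S is a leaf — visit S.
    Visit R.
    At R: go right to X.
      At X: no left child.
      Visit X.
      At X: go right to G.
        G is a leaf — visit G.
  Visit Z.
  At Z: go right to E.
    At E: go left to W.
      W is a leaf — visit W.
    Visit E.
    At E: no right child.
Full in-order sequence: T, F, A, L, P, Q, N, M, S, R, X, G, Z, W, E.

M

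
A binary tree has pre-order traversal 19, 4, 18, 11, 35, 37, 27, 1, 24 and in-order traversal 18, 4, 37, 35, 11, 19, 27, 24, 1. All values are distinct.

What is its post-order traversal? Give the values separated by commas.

18, 37, 35, 11, 4, 24, 1, 27, 19

The first element of pre-order is the root; it splits in-order into left and right subtrees.
Root 19: left subtree has 5 nodes {18, 4, 37, 35, 11}, right has 3 {27, 24, 1}.
  Root 4: left subtree has 1 node {18}, right has 3 {37, 35, 11}.
    Root 11: left subtree has 2 nodes {37, 35}, right has 0 { }.
      Root 35: left subtree has 1 node {37}, right has 0 { }.
  Root 27: left subtree has 0 nodes { }, right has 2 {24, 1}.
    Root 1: left subtree has 1 node {24}, right has 0 { }.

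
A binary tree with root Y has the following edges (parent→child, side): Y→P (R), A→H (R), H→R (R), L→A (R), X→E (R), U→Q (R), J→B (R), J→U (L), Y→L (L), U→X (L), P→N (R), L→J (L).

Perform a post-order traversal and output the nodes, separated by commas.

E, X, Q, U, B, J, R, H, A, L, N, P, Y

Post-order visits the left subtree, then the right subtree, then the node.
At Y: go left to L.
  At L: go left to J.
    At J: go left to U.
      At U: go left to X.
        At X: no left child.
        At X: go right to E.
          E is a leaf — visit E.
        Visit X.
      At U: go right to Q.
        Q is a leaf — visit Q.
      Visit U.
    At J: go right to B.
      B is a leaf — visit B.
    Visit J.
  At L: go right to A.
    At A: no left child.
    At A: go right to H.
      At H: no left child.
      At H: go right to R.
        R is a leaf — visit R.
      Visit H.
    Visit A.
  Visit L.
At Y: go right to P.
  At P: no left child.
  At P: go right to N.
    N is a leaf — visit N.
  Visit P.
Visit Y.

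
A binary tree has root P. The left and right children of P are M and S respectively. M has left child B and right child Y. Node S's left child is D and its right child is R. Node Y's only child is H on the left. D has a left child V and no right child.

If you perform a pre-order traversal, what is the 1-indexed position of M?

2

Pre-order visits the node, then its left subtree, then its right subtree.
Visit P.
At P: go left to M.
  Visit M.
  At M: go left to B.
    B is a leaf — visit B.
  At M: go right to Y.
    Visit Y.
    At Y: go left to H.
      H is a leaf — visit H.
    At Y: no right child.
At P: go right to S.
  Visit S.
  At S: go left to D.
    Visit D.
    At D: go left to V.
      V is a leaf — visit V.
    At D: no right child.
  At S: go right to R.
    R is a leaf — visit R.
Full pre-order sequence: P, M, B, Y, H, S, D, V, R.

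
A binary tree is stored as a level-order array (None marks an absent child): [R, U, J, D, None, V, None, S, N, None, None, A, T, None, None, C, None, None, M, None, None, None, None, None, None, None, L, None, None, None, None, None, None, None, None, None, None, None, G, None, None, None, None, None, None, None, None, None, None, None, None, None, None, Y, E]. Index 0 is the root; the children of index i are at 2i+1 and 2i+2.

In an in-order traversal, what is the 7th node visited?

U

In-order visits the left subtree, then the node, then the right subtree.
At R: go left to U.
  At U: go left to D.
    At D: go left to S.
      At S: go left to C.
        C is a leaf — visit C.
      Visit S.
      At S: no right child.
    Visit D.
    At D: go right to N.
      At N: no left child.
      Visit N.
      At N: go right to M.
        At M: no left child.
        Visit M.
        At M: go right to G.
          G is a leaf — visit G.
  Visit U.
  At U: no right child.
Visit R.
At R: go right to J.
  At J: go left to V.
    At V: go left to A.
      A is a leaf — visit A.
    Visit V.
    At V: go right to T.
      At T: no left child.
      Visit T.
      At T: go right to L.
        At L: go left to Y.
          Y is a leaf — visit Y.
        Visit L.
        At L: go right to E.
          E is a leaf — visit E.
  Visit J.
  At J: no right child.
Full in-order sequence: C, S, D, N, M, G, U, R, A, V, T, Y, L, E, J.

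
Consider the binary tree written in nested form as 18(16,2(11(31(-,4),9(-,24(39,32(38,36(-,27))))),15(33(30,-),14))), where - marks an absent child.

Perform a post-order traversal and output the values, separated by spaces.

Post-order visits the left subtree, then the right subtree, then the node.
At 18: go left to 16.
  16 is a leaf — visit 16.
At 18: go right to 2.
  At 2: go left to 11.
    At 11: go left to 31.
      At 31: no left child.
      At 31: go right to 4.
        4 is a leaf — visit 4.
      Visit 31.
    At 11: go right to 9.
      At 9: no left child.
      At 9: go right to 24.
        At 24: go left to 39.
          39 is a leaf — visit 39.
        At 24: go right to 32.
          At 32: go left to 38.
            38 is a leaf — visit 38.
          At 32: go right to 36.
            At 36: no left child.
            At 36: go right to 27.
              27 is a leaf — visit 27.
            Visit 36.
          Visit 32.
        Visit 24.
      Visit 9.
    Visit 11.
  At 2: go right to 15.
    At 15: go left to 33.
      At 33: go left to 30.
        30 is a leaf — visit 30.
      At 33: no right child.
      Visit 33.
    At 15: go right to 14.
      14 is a leaf — visit 14.
    Visit 15.
  Visit 2.
Visit 18.

16 4 31 39 38 27 36 32 24 9 11 30 33 14 15 2 18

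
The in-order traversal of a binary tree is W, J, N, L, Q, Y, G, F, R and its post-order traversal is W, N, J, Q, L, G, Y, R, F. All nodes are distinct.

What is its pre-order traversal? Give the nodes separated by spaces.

F Y L J W N Q G R

The last element of post-order is the root; it splits in-order into left and right subtrees.
Root F: left subtree has 7 nodes {W, J, N, L, Q, Y, G}, right has 1 {R}.
  Root Y: left subtree has 5 nodes {W, J, N, L, Q}, right has 1 {G}.
    Root L: left subtree has 3 nodes {W, J, N}, right has 1 {Q}.
      Root J: left subtree has 1 node {W}, right has 1 {N}.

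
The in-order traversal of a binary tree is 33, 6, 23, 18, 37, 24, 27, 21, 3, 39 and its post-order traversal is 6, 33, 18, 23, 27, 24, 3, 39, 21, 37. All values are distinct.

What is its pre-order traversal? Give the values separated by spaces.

The last element of post-order is the root; it splits in-order into left and right subtrees.
Root 37: left subtree has 4 nodes {33, 6, 23, 18}, right has 5 {24, 27, 21, 3, 39}.
  Root 23: left subtree has 2 nodes {33, 6}, right has 1 {18}.
    Root 33: left subtree has 0 nodes { }, right has 1 {6}.
  Root 21: left subtree has 2 nodes {24, 27}, right has 2 {3, 39}.
    Root 24: left subtree has 0 nodes { }, right has 1 {27}.
    Root 39: left subtree has 1 node {3}, right has 0 { }.

37 23 33 6 18 21 24 27 39 3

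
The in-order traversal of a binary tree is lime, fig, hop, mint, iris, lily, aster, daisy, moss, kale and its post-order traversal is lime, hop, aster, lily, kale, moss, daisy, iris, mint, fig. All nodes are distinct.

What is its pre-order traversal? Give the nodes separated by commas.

The last element of post-order is the root; it splits in-order into left and right subtrees.
Root fig: left subtree has 1 node {lime}, right has 8 {hop, mint, iris, lily, aster, daisy, moss, kale}.
  Root mint: left subtree has 1 node {hop}, right has 6 {iris, lily, aster, daisy, moss, kale}.
    Root iris: left subtree has 0 nodes { }, right has 5 {lily, aster, daisy, moss, kale}.
      Root daisy: left subtree has 2 nodes {lily, aster}, right has 2 {moss, kale}.
        Root lily: left subtree has 0 nodes { }, right has 1 {aster}.
        Root moss: left subtree has 0 nodes { }, right has 1 {kale}.

fig, lime, mint, hop, iris, daisy, lily, aster, moss, kale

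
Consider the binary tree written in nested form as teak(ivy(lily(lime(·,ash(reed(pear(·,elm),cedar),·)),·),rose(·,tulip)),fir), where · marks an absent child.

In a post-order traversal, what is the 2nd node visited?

pear

Post-order visits the left subtree, then the right subtree, then the node.
At teak: go left to ivy.
  At ivy: go left to lily.
    At lily: go left to lime.
      At lime: no left child.
      At lime: go right to ash.
        At ash: go left to reed.
          At reed: go left to pear.
            At pear: no left child.
            At pear: go right to elm.
              elm is a leaf — visit elm.
            Visit pear.
          At reed: go right to cedar.
            cedar is a leaf — visit cedar.
          Visit reed.
        At ash: no right child.
        Visit ash.
      Visit lime.
    At lily: no right child.
    Visit lily.
  At ivy: go right to rose.
    At rose: no left child.
    At rose: go right to tulip.
      tulip is a leaf — visit tulip.
    Visit rose.
  Visit ivy.
At teak: go right to fir.
  fir is a leaf — visit fir.
Visit teak.
Full post-order sequence: elm, pear, cedar, reed, ash, lime, lily, tulip, rose, ivy, fir, teak.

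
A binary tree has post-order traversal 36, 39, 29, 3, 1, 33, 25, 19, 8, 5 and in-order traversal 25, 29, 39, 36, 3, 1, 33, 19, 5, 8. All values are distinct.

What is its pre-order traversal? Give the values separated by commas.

The last element of post-order is the root; it splits in-order into left and right subtrees.
Root 5: left subtree has 8 nodes {25, 29, 39, 36, 3, 1, 33, 19}, right has 1 {8}.
  Root 19: left subtree has 7 nodes {25, 29, 39, 36, 3, 1, 33}, right has 0 { }.
    Root 25: left subtree has 0 nodes { }, right has 6 {29, 39, 36, 3, 1, 33}.
      Root 33: left subtree has 5 nodes {29, 39, 36, 3, 1}, right has 0 { }.
        Root 1: left subtree has 4 nodes {29, 39, 36, 3}, right has 0 { }.
          Root 3: left subtree has 3 nodes {29, 39, 36}, right has 0 { }.
            Root 29: left subtree has 0 nodes { }, right has 2 {39, 36}.
              Root 39: left subtree has 0 nodes { }, right has 1 {36}.

5, 19, 25, 33, 1, 3, 29, 39, 36, 8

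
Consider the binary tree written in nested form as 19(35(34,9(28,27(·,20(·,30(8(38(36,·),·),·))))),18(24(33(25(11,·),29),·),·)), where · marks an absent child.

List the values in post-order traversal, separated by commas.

Post-order visits the left subtree, then the right subtree, then the node.
At 19: go left to 35.
  At 35: go left to 34.
    34 is a leaf — visit 34.
  At 35: go right to 9.
    At 9: go left to 28.
      28 is a leaf — visit 28.
    At 9: go right to 27.
      At 27: no left child.
      At 27: go right to 20.
        At 20: no left child.
        At 20: go right to 30.
          At 30: go left to 8.
            At 8: go left to 38.
              At 38: go left to 36.
                36 is a leaf — visit 36.
              At 38: no right child.
              Visit 38.
            At 8: no right child.
            Visit 8.
          At 30: no right child.
          Visit 30.
        Visit 20.
      Visit 27.
    Visit 9.
  Visit 35.
At 19: go right to 18.
  At 18: go left to 24.
    At 24: go left to 33.
      At 33: go left to 25.
        At 25: go left to 11.
          11 is a leaf — visit 11.
        At 25: no right child.
        Visit 25.
      At 33: go right to 29.
        29 is a leaf — visit 29.
      Visit 33.
    At 24: no right child.
    Visit 24.
  At 18: no right child.
  Visit 18.
Visit 19.

34, 28, 36, 38, 8, 30, 20, 27, 9, 35, 11, 25, 29, 33, 24, 18, 19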